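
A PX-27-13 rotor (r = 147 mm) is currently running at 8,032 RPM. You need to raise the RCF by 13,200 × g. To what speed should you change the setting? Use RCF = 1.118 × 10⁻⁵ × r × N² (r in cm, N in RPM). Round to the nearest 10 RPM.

N₂ ≈ 12030 RPM

r = 147 mm = 14.7 cm
Current RCF = 1.118 × 10⁻⁵ × 14.7 × (8032)² = 1.118 × 10⁻⁵ × 14.7 × 64,513,024 ≈ 10,602.5 × g
Target RCF = 10,602.5 + 13,200 = 23,802.5 × g
N² = 23,802.5 / (16.4346 × 10⁻⁵) = 144,831,636
N ≈ √144,831,636 ≈ 12,034.6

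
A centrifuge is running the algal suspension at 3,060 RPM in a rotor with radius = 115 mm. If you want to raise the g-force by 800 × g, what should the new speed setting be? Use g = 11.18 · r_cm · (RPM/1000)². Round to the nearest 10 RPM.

3950 RPM

r = 115 mm = 11.5 cm
Current RCF = 11.18 × 11.5 × (3.06)² = 11.18 × 11.5 × 9.3636 ≈ 1,203.9 × g
Target RCF = 1,203.9 + 800 = 2,003.9 × g
(N/1000)² = 2,003.9 / 128.57 = 15.58606
N = 1000 × √15.58606 ≈ 3,947.9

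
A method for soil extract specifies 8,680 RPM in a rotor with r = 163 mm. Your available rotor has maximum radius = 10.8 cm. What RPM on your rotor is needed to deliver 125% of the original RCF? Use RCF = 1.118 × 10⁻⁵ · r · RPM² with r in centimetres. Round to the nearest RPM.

11922 RPM

Original rotor: r = 163 mm = 16.3 cm
RCF_original = 1.118 × 10⁻⁵ × 16.3 × (8680)² = 1.118 × 10⁻⁵ × 16.3 × 75,342,400 ≈ 13,729.9 × g
Target RCF = 1.25 × 13,729.9 ≈ 17,162.4 × g
17,162.4 = 1.118 × 10⁻⁵ × 10.8 × N²
N² = 17,162.4 / (12.0744 × 10⁻⁵) = 142,138,740
N ≈ √142,138,740 ≈ 11,922.2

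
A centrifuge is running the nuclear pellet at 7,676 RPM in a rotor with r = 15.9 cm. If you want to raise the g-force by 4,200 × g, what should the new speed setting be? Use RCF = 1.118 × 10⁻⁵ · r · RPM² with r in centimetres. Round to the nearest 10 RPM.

≈ 9090 RPM

Current RCF = 1.118 × 10⁻⁵ × 15.9 × (7676)² = 1.118 × 10⁻⁵ × 15.9 × 58,920,976 ≈ 10,473.9 × g
Target RCF = 10,473.9 + 4,200 = 14,673.9 × g
N² = 14,673.9 / (17.7762 × 10⁻⁵) = 82,548,014
N ≈ √82,548,014 ≈ 9,085.6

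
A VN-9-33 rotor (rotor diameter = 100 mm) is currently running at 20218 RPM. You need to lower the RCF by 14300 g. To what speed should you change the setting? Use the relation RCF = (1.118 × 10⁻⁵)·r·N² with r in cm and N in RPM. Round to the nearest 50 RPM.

r = 100 mm / 2 = 50 mm = 5 cm
Current RCF = 1.118 × 10⁻⁵ × 5 × (20218)² = 1.118 × 10⁻⁵ × 5 × 408,767,524 ≈ 22,850.1 × g
Target RCF = 22,850.1 − 14,300 = 8,550.1 × g
N² = 8,550.1 / (5.59 × 10⁻⁵) = 152,953,488
N ≈ √152,953,488 ≈ 12,367.4

≈ 12350 RPM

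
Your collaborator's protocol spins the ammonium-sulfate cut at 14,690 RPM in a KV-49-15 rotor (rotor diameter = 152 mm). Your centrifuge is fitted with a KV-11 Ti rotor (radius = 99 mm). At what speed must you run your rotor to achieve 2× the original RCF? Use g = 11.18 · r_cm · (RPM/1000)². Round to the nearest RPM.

≈ 18202 RPM

Original rotor: r = 152 mm / 2 = 76 mm = 7.6 cm
RCF = 11.18 × r × (N/1000)²
RCF_original = 11.18 × 7.6 × (14.69)² = 11.18 × 7.6 × 215.7961 ≈ 18,335.8 × g
Target RCF = 2 × 18,335.8 ≈ 36,671.6 × g
Your rotor: r = 99 mm = 9.9 cm
36,671.6 = 11.18 × 9.9 × (N/1000)²
(N/1000)² = 36,671.6 / 110.682 = 331.324
N = 1000 × √331.324 ≈ 18,202.3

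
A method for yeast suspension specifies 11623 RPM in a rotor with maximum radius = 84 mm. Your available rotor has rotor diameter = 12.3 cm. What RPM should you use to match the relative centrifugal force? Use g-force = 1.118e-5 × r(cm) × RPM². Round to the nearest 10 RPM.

≈ 13580 RPM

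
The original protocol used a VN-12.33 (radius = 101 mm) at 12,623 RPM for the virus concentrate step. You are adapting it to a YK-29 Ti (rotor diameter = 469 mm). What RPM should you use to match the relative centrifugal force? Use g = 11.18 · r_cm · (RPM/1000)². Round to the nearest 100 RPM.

≈ 8300 RPM

Original rotor: r = 101 mm = 10.1 cm
RCF_original = 11.18 × 10.1 × (12.623)² = 11.18 × 10.1 × 159.340129 ≈ 17,992.4 × g
Your rotor: r = 469 mm / 2 = 234.5 mm = 23.45 cm
17,992.4 = 11.18 × 23.45 × (N/1000)²
(N/1000)² = 17,992.4 / 262.171 = 68.62849
N = 1000 × √68.62849 ≈ 8,284.2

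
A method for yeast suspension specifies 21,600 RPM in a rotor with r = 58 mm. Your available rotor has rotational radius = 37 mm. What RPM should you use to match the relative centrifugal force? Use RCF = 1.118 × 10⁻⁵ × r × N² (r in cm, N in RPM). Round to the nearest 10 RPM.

Original rotor: r = 58 mm = 5.8 cm
RCF_original = 1.118 × 10⁻⁵ × 5.8 × (21600)² = 1.118 × 10⁻⁵ × 5.8 × 466,560,000 ≈ 30,253.6 × g
Your rotor: r = 37 mm = 3.7 cm
30,253.6 = 1.118 × 10⁻⁵ × 3.7 × N²
N² = 30,253.6 / (4.1366 × 10⁻⁵) = 731,363,922
N ≈ √731,363,922 ≈ 27,043.7

27040 RPM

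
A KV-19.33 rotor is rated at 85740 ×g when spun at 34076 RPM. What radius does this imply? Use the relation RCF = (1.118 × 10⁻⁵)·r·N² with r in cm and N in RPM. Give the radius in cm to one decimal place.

85740 = 1.118 × 10⁻⁵ × r × (34076)²
r = 85740 / (1.118 × 10⁻⁵ × 1,161,173,776) = 85740 / 12981.92 ≈ 6.605 cm

≈ 6.6 cm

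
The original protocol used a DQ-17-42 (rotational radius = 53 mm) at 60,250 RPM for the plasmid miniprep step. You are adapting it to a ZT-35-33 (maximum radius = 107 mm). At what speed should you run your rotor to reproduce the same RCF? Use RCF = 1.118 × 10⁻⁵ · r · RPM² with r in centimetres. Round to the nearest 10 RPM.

Original rotor: r = 53 mm = 5.3 cm
RCF_original = 1.118 × 10⁻⁵ × 5.3 × (60250)² = 1.118 × 10⁻⁵ × 5.3 × 3,630,062,500 ≈ 215,095.7 × g
Your rotor: r = 107 mm = 10.7 cm
215,095.7 = 1.118 × 10⁻⁵ × 10.7 × N²
N² = 215,095.7 / (11.9626 × 10⁻⁵) = 1,798,068,146
N ≈ √1,798,068,146 ≈ 42,403.6

≈ 42400 RPM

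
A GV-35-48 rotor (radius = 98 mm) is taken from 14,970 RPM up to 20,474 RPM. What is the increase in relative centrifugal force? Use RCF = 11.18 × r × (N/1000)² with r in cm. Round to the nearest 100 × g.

≈ 21400 ×g

r = 98 mm = 9.8 cm
RCF₁ = 11.18 × 9.8 × (14.97)² = 11.18 × 9.8 × 224.1009 ≈ 24,553.4 × g
RCF₂ = 11.18 × 9.8 × (20.474)² = 11.18 × 9.8 × 419.184676 ≈ 45,927.5 × g
Increase = 45,927.5 − 24,553.4 = 21,374.1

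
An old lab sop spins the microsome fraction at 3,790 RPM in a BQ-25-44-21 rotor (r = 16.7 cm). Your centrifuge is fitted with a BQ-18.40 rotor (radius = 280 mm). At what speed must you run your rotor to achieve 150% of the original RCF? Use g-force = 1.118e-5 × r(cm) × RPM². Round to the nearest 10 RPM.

RCF_original = 1.118 × 10⁻⁵ × 16.7 × (3790)² = 1.118 × 10⁻⁵ × 16.7 × 14,364,100 ≈ 2,681.9 × g
Target RCF = 1.5 × 2,681.9 ≈ 4,022.9 × g
Your rotor: r = 280 mm = 28.0 cm
4,022.9 = 1.118 × 10⁻⁵ × 28 × N²
N² = 4,022.9 / (31.304 × 10⁻⁵) = 12,851,073
N ≈ √12,851,073 ≈ 3,584.8

≈ 3580 RPM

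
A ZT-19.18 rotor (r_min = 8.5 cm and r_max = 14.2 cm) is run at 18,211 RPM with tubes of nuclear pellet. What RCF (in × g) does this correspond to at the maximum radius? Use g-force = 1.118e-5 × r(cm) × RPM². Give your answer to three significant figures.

≈ 52600 × g

Use r_max = 14.2 cm.
RCF = 1.118 × 10⁻⁵ × 14.2 × (18211)² = 1.118 × 10⁻⁵ × 14.2 × 331,640,521 ≈ 52,649.9 × g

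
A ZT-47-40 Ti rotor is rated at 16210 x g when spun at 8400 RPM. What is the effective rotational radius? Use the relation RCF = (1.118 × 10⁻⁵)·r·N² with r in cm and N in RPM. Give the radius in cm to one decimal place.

20.5 cm

16210 = 1.118 × 10⁻⁵ × r × (8400)²
r = 16210 / (1.118 × 10⁻⁵ × 70,560,000) = 16210 / 788.8608 ≈ 20.549 cm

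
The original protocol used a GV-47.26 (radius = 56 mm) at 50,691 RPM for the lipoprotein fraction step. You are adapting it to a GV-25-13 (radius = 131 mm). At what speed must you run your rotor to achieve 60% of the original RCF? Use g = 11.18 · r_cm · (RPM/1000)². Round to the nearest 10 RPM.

Original rotor: r = 56 mm = 5.6 cm
RCF = 11.18 × r × (N/1000)²
RCF_original = 11.18 × 5.6 × (50.691)² = 11.18 × 5.6 × 2,569.577481 ≈ 160,876.1 × g
Target RCF = 0.6 × 160,876.1 ≈ 96,525.7 × g
Your rotor: r = 131 mm = 13.1 cm
96,525.7 = 11.18 × 13.1 × (N/1000)²
(N/1000)² = 96,525.7 / 146.458 = 659.0674
N = 1000 × √659.0674 ≈ 25,672.3

25670 RPM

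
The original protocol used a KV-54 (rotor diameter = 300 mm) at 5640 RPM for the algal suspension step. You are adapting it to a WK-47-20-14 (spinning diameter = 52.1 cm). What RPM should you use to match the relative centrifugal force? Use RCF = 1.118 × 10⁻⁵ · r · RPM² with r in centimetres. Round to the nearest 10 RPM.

≈ 4280 RPM

Original rotor: r = 300 mm / 2 = 150 mm = 15 cm
RCF_original = 1.118 × 10⁻⁵ × 15 × (5640)² = 1.118 × 10⁻⁵ × 15 × 31,809,600 ≈ 5,334.5 × g
Your rotor: r = 52.1 / 2 = 26.05 cm
5,334.5 = 1.118 × 10⁻⁵ × 26.05 × N²
N² = 5,334.5 / (29.1239 × 10⁻⁵) = 18,316,572
N ≈ √18,316,572 ≈ 4,279.8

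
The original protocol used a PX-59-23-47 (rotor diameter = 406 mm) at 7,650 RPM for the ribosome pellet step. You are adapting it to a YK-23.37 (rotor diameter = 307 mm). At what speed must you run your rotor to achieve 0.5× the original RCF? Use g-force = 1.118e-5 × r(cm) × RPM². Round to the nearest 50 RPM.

Original rotor: r = 406 mm / 2 = 203 mm = 20.3 cm
RCF_original = 1.118 × 10⁻⁵ × 20.3 × (7650)² = 1.118 × 10⁻⁵ × 20.3 × 58,522,500 ≈ 13,281.9 × g
Target RCF = 0.5 × 13,281.9 ≈ 6,640.9 × g
Your rotor: r = 307 mm / 2 = 153.5 mm = 15.35 cm
6,640.9 = 1.118 × 10⁻⁵ × 15.35 × N²
N² = 6,640.9 / (17.1613 × 10⁻⁵) = 38,696,952
N ≈ √38,696,952 ≈ 6,220.7

6200 RPM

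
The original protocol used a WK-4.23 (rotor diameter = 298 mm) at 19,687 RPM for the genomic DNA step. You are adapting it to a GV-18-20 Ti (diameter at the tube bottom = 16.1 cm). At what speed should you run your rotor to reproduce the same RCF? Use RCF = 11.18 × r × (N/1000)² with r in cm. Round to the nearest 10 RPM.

≈ 26780 RPM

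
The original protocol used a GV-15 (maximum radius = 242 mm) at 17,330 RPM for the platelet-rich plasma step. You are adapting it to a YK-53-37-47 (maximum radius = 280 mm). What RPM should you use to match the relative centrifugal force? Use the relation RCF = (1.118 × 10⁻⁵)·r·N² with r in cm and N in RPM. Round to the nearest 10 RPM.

Original rotor: r = 242 mm = 24.2 cm
RCF_original = 1.118 × 10⁻⁵ × 24.2 × (17330)² = 1.118 × 10⁻⁵ × 24.2 × 300,328,900 ≈ 81,255.8 × g
Your rotor: r = 280 mm = 28.0 cm
81,255.8 = 1.118 × 10⁻⁵ × 28 × N²
N² = 81,255.8 / (31.304 × 10⁻⁵) = 259,570,023
N ≈ √259,570,023 ≈ 16,111.2

16110 RPM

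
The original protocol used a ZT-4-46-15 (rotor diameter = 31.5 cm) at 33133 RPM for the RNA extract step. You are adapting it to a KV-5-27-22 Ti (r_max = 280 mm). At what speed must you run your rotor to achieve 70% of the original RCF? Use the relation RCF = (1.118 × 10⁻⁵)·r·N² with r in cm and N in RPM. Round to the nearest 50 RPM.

20800 RPM

Original rotor: r = 31.5 / 2 = 15.75 cm
RCF_original = 1.118 × 10⁻⁵ × 15.75 × (33133)² = 1.118 × 10⁻⁵ × 15.75 × 1,097,795,689 ≈ 193,305.4 × g
Target RCF = 0.7 × 193,305.4 ≈ 135,313.8 × g
Your rotor: r = 280 mm = 28.0 cm
135,313.8 = 1.118 × 10⁻⁵ × 28 × N²
N² = 135,313.8 / (31.304 × 10⁻⁵) = 432,257,220
N ≈ √432,257,220 ≈ 20,790.8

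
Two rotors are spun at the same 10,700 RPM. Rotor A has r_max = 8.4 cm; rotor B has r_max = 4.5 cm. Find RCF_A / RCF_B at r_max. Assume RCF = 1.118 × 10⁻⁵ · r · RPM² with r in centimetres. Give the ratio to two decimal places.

1.87

At fixed N, RCF ∝ r, so RCF_A/RCF_B = r_A/r_B = 8.4 / 4.5 = 1.8667.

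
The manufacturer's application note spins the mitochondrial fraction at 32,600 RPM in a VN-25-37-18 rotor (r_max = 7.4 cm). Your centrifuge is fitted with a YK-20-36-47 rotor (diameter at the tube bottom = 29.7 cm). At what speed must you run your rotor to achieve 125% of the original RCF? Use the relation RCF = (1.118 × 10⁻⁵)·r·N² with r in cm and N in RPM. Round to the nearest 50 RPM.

RCF_original = 1.118 × 10⁻⁵ × 7.4 × (32600)² = 1.118 × 10⁻⁵ × 7.4 × 1,062,760,000 ≈ 87,924.3 × g
Target RCF = 1.25 × 87,924.3 ≈ 109,905.4 × g
Your rotor: r = 29.7 / 2 = 14.85 cm
109,905.4 = 1.118 × 10⁻⁵ × 14.85 × N²
N² = 109,905.4 / (16.6023 × 10⁻⁵) = 661,989,002
N ≈ √661,989,002 ≈ 25,729.1

≈ 25750 RPM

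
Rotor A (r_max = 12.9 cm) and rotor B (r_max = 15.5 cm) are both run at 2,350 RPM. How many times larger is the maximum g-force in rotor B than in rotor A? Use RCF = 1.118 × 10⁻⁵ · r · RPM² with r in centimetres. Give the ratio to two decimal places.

At fixed N, RCF ∝ r, so RCF_B/RCF_A = r_B/r_A = 15.5 / 12.9 = 1.2016.

1.20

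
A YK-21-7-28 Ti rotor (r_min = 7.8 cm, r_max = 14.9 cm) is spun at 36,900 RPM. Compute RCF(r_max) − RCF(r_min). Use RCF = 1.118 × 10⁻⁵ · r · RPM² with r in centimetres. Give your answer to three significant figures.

ΔRCF ≈ 108000 x g

RCF_max = 1.118 × 10⁻⁵ × 14.9 × (36900)² = 1.118 × 10⁻⁵ × 14.9 × 1,361,610,000 ≈ 226,819.7 × g
RCF_min = 1.118 × 10⁻⁵ × 7.8 × (36900)² = 1.118 × 10⁻⁵ × 7.8 × 1,361,610,000 ≈ 118,737.8 × g
ΔRCF = 226,819.7 − 118,737.8 = 108,081.9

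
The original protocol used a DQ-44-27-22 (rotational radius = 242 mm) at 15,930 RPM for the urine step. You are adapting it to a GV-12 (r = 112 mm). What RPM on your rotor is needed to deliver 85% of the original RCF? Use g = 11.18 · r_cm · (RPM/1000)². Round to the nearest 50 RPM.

Original rotor: r = 242 mm = 24.2 cm
RCF_original = 11.18 × 24.2 × (15.93)² = 11.18 × 24.2 × 253.7649 ≈ 68,657.6 × g
Target RCF = 0.85 × 68,657.6 ≈ 58,359 × g
Your rotor: r = 112 mm = 11.2 cm
58,359 = 11.18 × 11.2 × (N/1000)²
(N/1000)² = 58,359 / 125.216 = 466.0666
N = 1000 × √466.0666 ≈ 21,588.6

21600 RPM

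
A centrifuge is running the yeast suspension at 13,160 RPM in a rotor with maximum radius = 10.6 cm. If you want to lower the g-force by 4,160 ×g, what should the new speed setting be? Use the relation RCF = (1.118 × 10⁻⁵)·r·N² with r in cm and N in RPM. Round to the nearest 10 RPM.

Current RCF = 1.118 × 10⁻⁵ × 10.6 × (13160)² = 1.118 × 10⁻⁵ × 10.6 × 173,185,600 ≈ 20,523.9 × g
Target RCF = 20,523.9 − 4,160 = 16,363.9 × g
N² = 16,363.9 / (11.8508 × 10⁻⁵) = 138,082,661
N ≈ √138,082,661 ≈ 11,750.9

N₂ ≈ 11750 RPM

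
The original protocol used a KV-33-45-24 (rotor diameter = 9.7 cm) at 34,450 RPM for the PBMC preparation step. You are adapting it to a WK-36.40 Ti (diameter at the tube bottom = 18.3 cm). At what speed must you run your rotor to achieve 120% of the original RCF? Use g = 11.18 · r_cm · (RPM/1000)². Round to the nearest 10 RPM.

Original rotor: r = 9.7 / 2 = 4.85 cm
RCF_original = 11.18 × 4.85 × (34.45)² = 11.18 × 4.85 × 1,186.8025 ≈ 64,352 × g
Target RCF = 1.2 × 64,352 ≈ 77,222.4 × g
Your rotor: r = 18.3 / 2 = 9.15 cm
77,222.4 = 11.18 × 9.15 × (N/1000)²
(N/1000)² = 77,222.4 / 102.297 = 754.8843
N = 1000 × √754.8843 ≈ 27,475.2

27480 RPM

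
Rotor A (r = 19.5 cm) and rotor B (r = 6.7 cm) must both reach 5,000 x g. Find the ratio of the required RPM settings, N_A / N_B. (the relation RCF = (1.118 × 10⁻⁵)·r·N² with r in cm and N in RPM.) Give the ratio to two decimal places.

0.59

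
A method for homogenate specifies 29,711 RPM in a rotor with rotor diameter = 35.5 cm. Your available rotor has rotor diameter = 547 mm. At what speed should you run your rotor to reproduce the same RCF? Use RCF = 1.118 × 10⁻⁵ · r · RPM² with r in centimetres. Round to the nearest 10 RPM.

23940 RPM

Original rotor: r = 35.5 / 2 = 17.75 cm
RCF_original = 1.118 × 10⁻⁵ × 17.75 × (29711)² = 1.118 × 10⁻⁵ × 17.75 × 882,743,521 ≈ 175,176 × g
Your rotor: r = 547 mm / 2 = 273.5 mm = 27.35 cm
175,176 = 1.118 × 10⁻⁵ × 27.35 × N²
N² = 175,176 / (30.5773 × 10⁻⁵) = 572,895,579
N ≈ √572,895,579 ≈ 23,935.2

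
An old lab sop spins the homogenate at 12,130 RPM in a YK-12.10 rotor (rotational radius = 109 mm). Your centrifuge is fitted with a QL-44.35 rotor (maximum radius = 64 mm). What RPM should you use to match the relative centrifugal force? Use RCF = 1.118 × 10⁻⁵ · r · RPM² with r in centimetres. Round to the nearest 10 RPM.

15830 RPM

Original rotor: r = 109 mm = 10.9 cm
RCF = 1.118 × 10⁻⁵ × r × N²
RCF_original = 1.118 × 10⁻⁵ × 10.9 × (12130)² = 1.118 × 10⁻⁵ × 10.9 × 147,136,900 ≈ 17,930.4 × g
Your rotor: r = 64 mm = 6.4 cm
17,930.4 = 1.118 × 10⁻⁵ × 6.4 × N²
N² = 17,930.4 / (7.1552 × 10⁻⁵) = 250,592,576
N ≈ √250,592,576 ≈ 15,830.1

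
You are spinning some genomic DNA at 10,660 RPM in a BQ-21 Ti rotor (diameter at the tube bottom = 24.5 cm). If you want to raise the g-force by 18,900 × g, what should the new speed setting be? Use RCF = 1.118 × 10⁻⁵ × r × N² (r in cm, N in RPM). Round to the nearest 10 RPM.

≈ 15860 RPM

r = 24.5 / 2 = 12.25 cm
Current RCF = 1.118 × 10⁻⁵ × 12.25 × (10660)² = 1.118 × 10⁻⁵ × 12.25 × 113,635,600 ≈ 15,563 × g
Target RCF = 15,563 + 18,900 = 34,463 × g
N² = 34,463 / (13.6955 × 10⁻⁵) = 251,637,399
N ≈ √251,637,399 ≈ 15,863.1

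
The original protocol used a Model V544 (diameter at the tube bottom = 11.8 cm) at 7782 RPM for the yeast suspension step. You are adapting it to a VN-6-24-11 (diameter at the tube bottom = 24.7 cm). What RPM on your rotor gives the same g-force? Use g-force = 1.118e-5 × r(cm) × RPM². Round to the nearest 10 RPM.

≈ 5380 RPM

Original rotor: r = 11.8 / 2 = 5.9 cm
RCF_original = 1.118 × 10⁻⁵ × 5.9 × (7782)² = 1.118 × 10⁻⁵ × 5.9 × 60,559,524 ≈ 3,994.6 × g
Your rotor: r = 24.7 / 2 = 12.35 cm
3,994.6 = 1.118 × 10⁻⁵ × 12.35 × N²
N² = 3,994.6 / (13.8073 × 10⁻⁵) = 28,931,073
N ≈ √28,931,073 ≈ 5,378.8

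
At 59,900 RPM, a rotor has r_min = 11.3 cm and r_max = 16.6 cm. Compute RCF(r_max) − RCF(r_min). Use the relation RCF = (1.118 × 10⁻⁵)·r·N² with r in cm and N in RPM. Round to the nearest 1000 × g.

RCF_max = 1.118 × 10⁻⁵ × 16.6 × (59900)² = 1.118 × 10⁻⁵ × 16.6 × 3,588,010,000 ≈ 665,891.6 × g
RCF_min = 1.118 × 10⁻⁵ × 11.3 × (59900)² = 1.118 × 10⁻⁵ × 11.3 × 3,588,010,000 ≈ 453,287.7 × g
ΔRCF = 665,891.6 − 453,287.7 = 212,603.9

≈ 213000 g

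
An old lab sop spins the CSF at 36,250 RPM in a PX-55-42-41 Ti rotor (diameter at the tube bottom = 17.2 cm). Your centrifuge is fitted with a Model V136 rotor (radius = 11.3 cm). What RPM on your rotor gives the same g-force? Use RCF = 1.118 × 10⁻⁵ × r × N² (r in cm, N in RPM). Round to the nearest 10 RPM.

31620 RPM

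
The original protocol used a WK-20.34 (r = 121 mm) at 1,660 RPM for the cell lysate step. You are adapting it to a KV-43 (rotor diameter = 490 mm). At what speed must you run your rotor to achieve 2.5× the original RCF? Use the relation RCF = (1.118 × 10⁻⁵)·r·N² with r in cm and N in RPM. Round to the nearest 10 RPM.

1840 RPM

Original rotor: r = 121 mm = 12.1 cm
RCF_original = 1.118 × 10⁻⁵ × 12.1 × (1660)² = 1.118 × 10⁻⁵ × 12.1 × 2,755,600 ≈ 372.8 × g
Target RCF = 2.5 × 372.8 ≈ 932 × g
Your rotor: r = 490 mm / 2 = 245 mm = 24.5 cm
932 = 1.118 × 10⁻⁵ × 24.5 × N²
N² = 932 / (27.391 × 10⁻⁵) = 3,402,577
N ≈ √3,402,577 ≈ 1,844.6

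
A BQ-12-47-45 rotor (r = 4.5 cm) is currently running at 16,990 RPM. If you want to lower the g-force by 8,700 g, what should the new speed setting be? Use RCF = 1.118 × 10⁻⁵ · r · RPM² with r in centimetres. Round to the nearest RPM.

Current RCF = 1.118 × 10⁻⁵ × 4.5 × (16990)² = 1.118 × 10⁻⁵ × 4.5 × 288,660,100 ≈ 14,522.5 × g
Target RCF = 14,522.5 − 8,700 = 5,822.5 × g
N² = 5,822.5 / (5.031 × 10⁻⁵) = 115,732,459
N ≈ √115,732,459 ≈ 10,757.9

≈ 10758 RPM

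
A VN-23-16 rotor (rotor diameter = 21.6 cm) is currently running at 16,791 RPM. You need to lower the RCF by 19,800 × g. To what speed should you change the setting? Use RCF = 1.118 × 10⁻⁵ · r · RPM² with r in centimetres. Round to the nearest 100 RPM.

≈ 10900 RPM

r = 21.6 / 2 = 10.8 cm
Current RCF = 1.118 × 10⁻⁵ × 10.8 × (16791)² = 1.118 × 10⁻⁵ × 10.8 × 281,937,681 ≈ 34,042.3 × g
Target RCF = 34,042.3 − 19,800 = 14,242.3 × g
N² = 14,242.3 / (12.0744 × 10⁻⁵) = 117,954,515
N ≈ √117,954,515 ≈ 10,860.7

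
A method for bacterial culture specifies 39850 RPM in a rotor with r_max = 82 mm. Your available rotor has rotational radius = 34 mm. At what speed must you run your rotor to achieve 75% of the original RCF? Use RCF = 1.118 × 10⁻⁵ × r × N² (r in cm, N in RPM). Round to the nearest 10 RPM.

≈ 53600 RPM

Original rotor: r = 82 mm = 8.2 cm
RCF = 1.118 × 10⁻⁵ × r × N²
RCF_original = 1.118 × 10⁻⁵ × 8.2 × (39850)² = 1.118 × 10⁻⁵ × 8.2 × 1,588,022,500 ≈ 145,583.6 × g
Target RCF = 0.75 × 145,583.6 ≈ 109,187.7 × g
Your rotor: r = 34 mm = 3.4 cm
109,187.7 = 1.118 × 10⁻⁵ × 3.4 × N²
N² = 109,187.7 / (3.8012 × 10⁻⁵) = 2,872,453,436
N ≈ √2,872,453,436 ≈ 53,595.3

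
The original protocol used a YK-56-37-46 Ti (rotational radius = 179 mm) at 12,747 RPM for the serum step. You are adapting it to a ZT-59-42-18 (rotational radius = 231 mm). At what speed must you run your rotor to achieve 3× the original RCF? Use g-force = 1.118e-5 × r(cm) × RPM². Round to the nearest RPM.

Original rotor: r = 179 mm = 17.9 cm
RCF_original = 1.118 × 10⁻⁵ × 17.9 × (12747)² = 1.118 × 10⁻⁵ × 17.9 × 162,486,009 ≈ 32,517 × g
Target RCF = 3 × 32,517 ≈ 97,551 × g
Your rotor: r = 231 mm = 23.1 cm
97,551 = 1.118 × 10⁻⁵ × 23.1 × N²
N² = 97,551 / (25.8258 × 10⁻⁵) = 377,726,924
N ≈ √377,726,924 ≈ 19,435.2

≈ 19435 RPM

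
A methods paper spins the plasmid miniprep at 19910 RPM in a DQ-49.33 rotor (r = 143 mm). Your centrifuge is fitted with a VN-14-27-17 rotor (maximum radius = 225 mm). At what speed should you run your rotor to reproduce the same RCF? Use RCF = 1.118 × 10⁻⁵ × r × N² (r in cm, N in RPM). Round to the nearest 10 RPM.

15870 RPM

Original rotor: r = 143 mm = 14.3 cm
RCF_original = 1.118 × 10⁻⁵ × 14.3 × (19910)² = 1.118 × 10⁻⁵ × 14.3 × 396,408,100 ≈ 63,375.3 × g
Your rotor: r = 225 mm = 22.5 cm
63,375.3 = 1.118 × 10⁻⁵ × 22.5 × N²
N² = 63,375.3 / (25.155 × 10⁻⁵) = 251,939,177
N ≈ √251,939,177 ≈ 15,872.6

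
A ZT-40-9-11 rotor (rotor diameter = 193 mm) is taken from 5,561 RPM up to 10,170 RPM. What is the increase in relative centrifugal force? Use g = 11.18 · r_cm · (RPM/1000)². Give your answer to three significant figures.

≈ 7820 x g

r = 193 mm / 2 = 96.5 mm = 9.65 cm
RCF₁ = 11.18 × 9.65 × (5.561)² = 11.18 × 9.65 × 30.924721 ≈ 3,336.4 × g
RCF₂ = 11.18 × 9.65 × (10.17)² = 11.18 × 9.65 × 103.4289 ≈ 11,158.6 × g
Increase = 11,158.6 − 3,336.4 = 7,822.2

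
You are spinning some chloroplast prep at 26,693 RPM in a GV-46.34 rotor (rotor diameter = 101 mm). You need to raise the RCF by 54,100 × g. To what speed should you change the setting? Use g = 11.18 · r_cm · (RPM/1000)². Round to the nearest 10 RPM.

≈ 40870 RPM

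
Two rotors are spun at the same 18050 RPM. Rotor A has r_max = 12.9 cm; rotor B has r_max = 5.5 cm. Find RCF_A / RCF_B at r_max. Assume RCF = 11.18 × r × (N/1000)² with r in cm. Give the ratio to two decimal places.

At fixed N, RCF ∝ r, so RCF_A/RCF_B = r_A/r_B = 12.9 / 5.5 = 2.3455.

2.35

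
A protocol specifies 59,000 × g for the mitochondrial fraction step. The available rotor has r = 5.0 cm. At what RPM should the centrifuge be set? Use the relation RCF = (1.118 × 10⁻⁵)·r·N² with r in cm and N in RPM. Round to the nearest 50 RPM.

59,000 = 1.118 × 10⁻⁵ × 5 × N²
N² = 59,000 / (5.59 × 10⁻⁵) = 1,055,456,172
N ≈ √1,055,456,172 ≈ 32,487.8

32500 RPM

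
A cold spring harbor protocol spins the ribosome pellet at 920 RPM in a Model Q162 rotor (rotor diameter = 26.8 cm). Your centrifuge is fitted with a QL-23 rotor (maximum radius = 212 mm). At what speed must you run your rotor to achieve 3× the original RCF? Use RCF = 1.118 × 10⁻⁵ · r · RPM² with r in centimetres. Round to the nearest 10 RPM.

1270 RPM

Original rotor: r = 26.8 / 2 = 13.4 cm
RCF = 1.118 × 10⁻⁵ × r × N²
RCF_original = 1.118 × 10⁻⁵ × 13.4 × (920)² = 1.118 × 10⁻⁵ × 13.4 × 846,400 ≈ 126.8 × g
Target RCF = 3 × 126.8 ≈ 380.4 × g
Your rotor: r = 212 mm = 21.2 cm
380.4 = 1.118 × 10⁻⁵ × 21.2 × N²
N² = 380.4 / (23.7016 × 10⁻⁵) = 1,604,955
N ≈ √1,604,955 ≈ 1,266.9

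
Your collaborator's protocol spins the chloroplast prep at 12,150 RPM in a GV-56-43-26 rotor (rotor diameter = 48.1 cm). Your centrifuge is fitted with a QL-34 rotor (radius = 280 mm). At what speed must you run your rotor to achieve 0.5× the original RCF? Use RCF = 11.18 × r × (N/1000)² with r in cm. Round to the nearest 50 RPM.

7950 RPM

Original rotor: r = 48.1 / 2 = 24.05 cm
RCF_original = 11.18 × 24.05 × (12.15)² = 11.18 × 24.05 × 147.6225 ≈ 39,692.6 × g
Target RCF = 0.5 × 39,692.6 ≈ 19,846.3 × g
Your rotor: r = 280 mm = 28.0 cm
19,846.3 = 11.18 × 28 × (N/1000)²
(N/1000)² = 19,846.3 / 313.04 = 63.39861
N = 1000 × √63.39861 ≈ 7,962.3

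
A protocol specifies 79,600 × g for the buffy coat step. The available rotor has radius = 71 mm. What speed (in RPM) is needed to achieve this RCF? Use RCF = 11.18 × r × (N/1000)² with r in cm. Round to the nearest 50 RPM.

≈ 31650 RPM

r = 71 mm = 7.1 cm
RCF = 11.18 × r × (N/1000)²
79,600 = 11.18 × 7.1 × (N/1000)²
(N/1000)² = 79,600 / 79.378 = 1002.797
N = 1000 × √1002.797 ≈ 31,667.0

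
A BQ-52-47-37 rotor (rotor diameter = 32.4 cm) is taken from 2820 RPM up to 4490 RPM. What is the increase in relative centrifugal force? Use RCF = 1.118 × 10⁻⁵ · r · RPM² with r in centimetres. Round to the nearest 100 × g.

r = 32.4 / 2 = 16.2 cm
RCF₁ = 1.118 × 10⁻⁵ × 16.2 × (2820)² = 1.118 × 10⁻⁵ × 16.2 × 7,952,400 ≈ 1,440.3 × g
RCF₂ = 1.118 × 10⁻⁵ × 16.2 × (4490)² = 1.118 × 10⁻⁵ × 16.2 × 20,160,100 ≈ 3,651.3 × g
Increase = 3,651.3 − 1,440.3 = 2,211

2200 x g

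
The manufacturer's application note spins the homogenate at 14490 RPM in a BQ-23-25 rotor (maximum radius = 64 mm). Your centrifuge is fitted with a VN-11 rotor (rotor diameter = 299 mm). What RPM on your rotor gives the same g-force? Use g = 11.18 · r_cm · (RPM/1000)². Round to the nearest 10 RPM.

Original rotor: r = 64 mm = 6.4 cm
RCF_original = 11.18 × 6.4 × (14.49)² = 11.18 × 6.4 × 209.9601 ≈ 15,023.1 × g
Your rotor: r = 299 mm / 2 = 149.5 mm = 14.95 cm
15,023.1 = 11.18 × 14.95 × (N/1000)²
(N/1000)² = 15,023.1 / 167.141 = 89.88279
N = 1000 × √89.88279 ≈ 9,480.7

9480 RPM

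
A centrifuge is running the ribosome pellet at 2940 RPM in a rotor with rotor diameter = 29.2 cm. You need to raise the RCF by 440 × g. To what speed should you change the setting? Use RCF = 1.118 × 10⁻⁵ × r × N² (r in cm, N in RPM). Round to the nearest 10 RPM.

≈ 3370 RPM

r = 29.2 / 2 = 14.6 cm
Current RCF = 1.118 × 10⁻⁵ × 14.6 × (2940)² = 1.118 × 10⁻⁵ × 14.6 × 8,643,600 ≈ 1,410.9 × g
Target RCF = 1,410.9 + 440 = 1,850.9 × g
N² = 1,850.9 / (16.3228 × 10⁻⁵) = 11,339,354
N ≈ √11,339,354 ≈ 3,367.4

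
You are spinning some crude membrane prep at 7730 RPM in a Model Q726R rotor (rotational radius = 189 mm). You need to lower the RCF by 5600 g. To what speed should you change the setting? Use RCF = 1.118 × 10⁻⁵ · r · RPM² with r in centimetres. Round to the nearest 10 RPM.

≈ 5770 RPM

r = 189 mm = 18.9 cm
Current RCF = 1.118 × 10⁻⁵ × 18.9 × (7730)² = 1.118 × 10⁻⁵ × 18.9 × 59,752,900 ≈ 12,625.9 × g
Target RCF = 12,625.9 − 5,600 = 7,025.9 × g
N² = 7,025.9 / (21.1302 × 10⁻⁵) = 33,250,513
N ≈ √33,250,513 ≈ 5,766.3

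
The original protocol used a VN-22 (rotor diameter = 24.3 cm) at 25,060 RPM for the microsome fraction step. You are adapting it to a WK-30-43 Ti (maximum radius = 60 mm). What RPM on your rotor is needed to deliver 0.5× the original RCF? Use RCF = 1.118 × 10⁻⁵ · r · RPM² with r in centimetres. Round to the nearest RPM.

Original rotor: r = 24.3 / 2 = 12.15 cm
RCF_original = 1.118 × 10⁻⁵ × 12.15 × (25060)² = 1.118 × 10⁻⁵ × 12.15 × 628,003,600 ≈ 85,306.1 × g
Target RCF = 0.5 × 85,306.1 ≈ 42,653.1 × g
Your rotor: r = 60 mm = 6.0 cm
42,653.1 = 1.118 × 10⁻⁵ × 6 × N²
N² = 42,653.1 / (6.708 × 10⁻⁵) = 635,854,204
N ≈ √635,854,204 ≈ 25,216.1

≈ 25216 RPM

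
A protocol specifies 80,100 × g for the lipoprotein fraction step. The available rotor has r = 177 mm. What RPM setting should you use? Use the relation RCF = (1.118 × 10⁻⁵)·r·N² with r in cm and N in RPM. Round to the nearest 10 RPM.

r = 177 mm = 17.7 cm
80,100 = 1.118 × 10⁻⁵ × 17.7 × N²
N² = 80,100 / (19.7886 × 10⁻⁵) = 404,778,509
N ≈ √404,778,509 ≈ 20,119.1

20120 RPM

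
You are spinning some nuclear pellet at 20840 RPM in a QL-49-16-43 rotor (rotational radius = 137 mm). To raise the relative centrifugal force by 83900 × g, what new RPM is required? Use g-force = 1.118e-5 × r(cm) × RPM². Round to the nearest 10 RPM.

r = 137 mm = 13.7 cm
Current RCF = 1.118 × 10⁻⁵ × 13.7 × (20840)² = 1.118 × 10⁻⁵ × 13.7 × 434,305,600 ≈ 66,520.9 × g
Target RCF = 66,520.9 + 83,900 = 150,420.9 × g
N² = 150,420.9 / (15.3166 × 10⁻⁵) = 982,077,615
N ≈ √982,077,615 ≈ 31,338.1

N₂ ≈ 31340 RPM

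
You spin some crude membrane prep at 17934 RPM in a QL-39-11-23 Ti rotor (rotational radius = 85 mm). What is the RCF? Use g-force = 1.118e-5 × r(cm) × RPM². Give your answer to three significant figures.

RCF ≈ 30600 g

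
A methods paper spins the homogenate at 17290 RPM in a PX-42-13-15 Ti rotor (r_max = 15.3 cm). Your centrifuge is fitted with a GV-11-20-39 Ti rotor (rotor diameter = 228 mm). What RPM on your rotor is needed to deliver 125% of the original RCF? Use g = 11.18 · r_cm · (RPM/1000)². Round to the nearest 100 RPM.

RCF_original = 11.18 × 15.3 × (17.29)² = 11.18 × 15.3 × 298.9441 ≈ 51,135.6 × g
Target RCF = 1.25 × 51,135.6 ≈ 63,919.5 × g
Your rotor: r = 228 mm / 2 = 114 mm = 11.4 cm
63,919.5 = 11.18 × 11.4 × (N/1000)²
(N/1000)² = 63,919.5 / 127.452 = 501.5182
N = 1000 × √501.5182 ≈ 22,394.6

22400 RPM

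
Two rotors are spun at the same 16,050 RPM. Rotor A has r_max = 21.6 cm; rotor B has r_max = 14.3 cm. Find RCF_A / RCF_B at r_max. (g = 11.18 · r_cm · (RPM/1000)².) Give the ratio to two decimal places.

At fixed N, RCF ∝ r, so RCF_A/RCF_B = r_A/r_B = 21.6 / 14.3 = 1.5105.

1.51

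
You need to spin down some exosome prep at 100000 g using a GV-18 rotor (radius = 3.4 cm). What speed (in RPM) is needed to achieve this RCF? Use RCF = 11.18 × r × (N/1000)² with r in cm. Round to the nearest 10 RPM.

100,000 = 11.18 × 3.4 × (N/1000)²
(N/1000)² = 100,000 / 38.012 = 2630.748
N = 1000 × √2630.748 ≈ 51,290.8

N ≈ 51290 RPM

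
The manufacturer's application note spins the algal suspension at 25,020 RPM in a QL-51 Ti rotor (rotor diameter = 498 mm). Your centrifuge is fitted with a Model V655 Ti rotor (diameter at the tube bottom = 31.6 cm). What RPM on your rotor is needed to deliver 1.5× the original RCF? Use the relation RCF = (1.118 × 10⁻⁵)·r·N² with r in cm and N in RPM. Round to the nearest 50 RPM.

38450 RPM

Original rotor: r = 498 mm / 2 = 249 mm = 24.9 cm
RCF = 1.118 × 10⁻⁵ × r × N²
RCF_original = 1.118 × 10⁻⁵ × 24.9 × (25020)² = 1.118 × 10⁻⁵ × 24.9 × 626,000,400 ≈ 174,267.2 × g
Target RCF = 1.5 × 174,267.2 ≈ 261,400.8 × g
Your rotor: r = 31.6 / 2 = 15.8 cm
261,400.8 = 1.118 × 10⁻⁵ × 15.8 × N²
N² = 261,400.8 / (17.6644 × 10⁻⁵) = 1,479,817,033
N ≈ √1,479,817,033 ≈ 38,468.4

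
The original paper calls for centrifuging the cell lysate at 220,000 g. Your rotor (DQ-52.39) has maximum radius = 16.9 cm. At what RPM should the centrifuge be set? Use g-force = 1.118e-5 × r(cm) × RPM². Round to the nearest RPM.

34123 RPM

220,000 = 1.118 × 10⁻⁵ × 16.9 × N²
N² = 220,000 / (18.8942 × 10⁻⁵) = 1,164,378,487
N ≈ √1,164,378,487 ≈ 34,123.0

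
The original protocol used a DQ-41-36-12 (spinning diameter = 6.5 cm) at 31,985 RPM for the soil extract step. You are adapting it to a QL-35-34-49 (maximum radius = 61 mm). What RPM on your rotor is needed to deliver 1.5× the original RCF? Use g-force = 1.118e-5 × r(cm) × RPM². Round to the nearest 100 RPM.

Original rotor: r = 6.5 / 2 = 3.25 cm
RCF_original = 1.118 × 10⁻⁵ × 3.25 × (31985)² = 1.118 × 10⁻⁵ × 3.25 × 1,023,040,225 ≈ 37,172.2 × g
Target RCF = 1.5 × 37,172.2 ≈ 55,758.3 × g
Your rotor: r = 61 mm = 6.1 cm
55,758.3 = 1.118 × 10⁻⁵ × 6.1 × N²
N² = 55,758.3 / (6.8198 × 10⁻⁵) = 817,594,358
N ≈ √817,594,358 ≈ 28,593.6

28600 RPM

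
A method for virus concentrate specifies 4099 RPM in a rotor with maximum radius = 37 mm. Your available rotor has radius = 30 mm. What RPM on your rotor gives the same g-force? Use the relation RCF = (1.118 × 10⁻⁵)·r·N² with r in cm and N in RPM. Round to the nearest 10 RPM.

4550 RPM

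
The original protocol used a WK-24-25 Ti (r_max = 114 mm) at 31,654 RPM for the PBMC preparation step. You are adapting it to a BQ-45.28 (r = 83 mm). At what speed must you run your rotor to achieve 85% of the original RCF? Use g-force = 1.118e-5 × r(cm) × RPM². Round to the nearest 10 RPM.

≈ 34200 RPM

Original rotor: r = 114 mm = 11.4 cm
RCF = 1.118 × 10⁻⁵ × r × N²
RCF_original = 1.118 × 10⁻⁵ × 11.4 × (31654)² = 1.118 × 10⁻⁵ × 11.4 × 1,001,975,716 ≈ 127,703.8 × g
Target RCF = 0.85 × 127,703.8 ≈ 108,548.2 × g
Your rotor: r = 83 mm = 8.3 cm
108,548.2 = 1.118 × 10⁻⁵ × 8.3 × N²
N² = 108,548.2 / (9.2794 × 10⁻⁵) = 1,169,776,063
N ≈ √1,169,776,063 ≈ 34,202.0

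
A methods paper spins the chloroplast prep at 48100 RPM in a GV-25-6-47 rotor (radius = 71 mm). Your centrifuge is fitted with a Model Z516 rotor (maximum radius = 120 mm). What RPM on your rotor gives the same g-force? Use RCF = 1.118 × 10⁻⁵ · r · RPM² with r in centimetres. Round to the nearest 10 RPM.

≈ 37000 RPM

Original rotor: r = 71 mm = 7.1 cm
RCF = 1.118 × 10⁻⁵ × r × N²
RCF_original = 1.118 × 10⁻⁵ × 7.1 × (48100)² = 1.118 × 10⁻⁵ × 7.1 × 2,313,610,000 ≈ 183,649.7 × g
Your rotor: r = 120 mm = 12.0 cm
183,649.7 = 1.118 × 10⁻⁵ × 12 × N²
N² = 183,649.7 / (13.416 × 10⁻⁵) = 1,368,885,659
N ≈ √1,368,885,659 ≈ 36,998.5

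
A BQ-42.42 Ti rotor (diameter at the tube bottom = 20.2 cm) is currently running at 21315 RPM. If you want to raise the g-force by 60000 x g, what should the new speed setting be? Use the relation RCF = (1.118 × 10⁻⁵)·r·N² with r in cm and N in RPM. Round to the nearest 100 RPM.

N₂ ≈ 31400 RPM

r = 20.2 / 2 = 10.1 cm
Current RCF = 1.118 × 10⁻⁵ × 10.1 × (21315)² = 1.118 × 10⁻⁵ × 10.1 × 454,329,225 ≈ 51,301.9 × g
Target RCF = 51,301.9 + 60,000 = 111,301.9 × g
N² = 111,301.9 / (11.2918 × 10⁻⁵) = 985,687,844
N ≈ √985,687,844 ≈ 31,395.7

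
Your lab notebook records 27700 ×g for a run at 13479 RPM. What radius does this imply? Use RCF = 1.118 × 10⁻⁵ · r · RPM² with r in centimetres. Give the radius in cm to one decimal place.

≈ 13.6 cm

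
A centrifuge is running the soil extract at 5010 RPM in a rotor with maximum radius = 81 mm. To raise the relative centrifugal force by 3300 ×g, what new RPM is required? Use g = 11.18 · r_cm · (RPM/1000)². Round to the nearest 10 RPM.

≈ 7840 RPM

r = 81 mm = 8.1 cm
Current RCF = 11.18 × 8.1 × (5.01)² = 11.18 × 8.1 × 25.1001 ≈ 2,273 × g
Target RCF = 2,273 + 3,300 = 5,573 × g
(N/1000)² = 5,573 / 90.558 = 61.54067
N = 1000 × √61.54067 ≈ 7,844.8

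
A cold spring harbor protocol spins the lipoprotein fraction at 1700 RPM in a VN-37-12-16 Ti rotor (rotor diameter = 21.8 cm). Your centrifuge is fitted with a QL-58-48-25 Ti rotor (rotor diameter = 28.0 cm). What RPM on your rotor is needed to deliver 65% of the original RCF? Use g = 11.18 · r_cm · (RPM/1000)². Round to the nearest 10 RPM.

Original rotor: r = 21.8 / 2 = 10.9 cm
RCF = 11.18 × r × (N/1000)²
RCF_original = 11.18 × 10.9 × (1.7)² = 11.18 × 10.9 × 2.89 ≈ 352.2 × g
Target RCF = 0.65 × 352.2 ≈ 228.9 × g
Your rotor: r = 28.0 / 2 = 14 cm
228.9 = 11.18 × 14 × (N/1000)²
(N/1000)² = 228.9 / 156.52 = 1.462433
N = 1000 × √1.462433 ≈ 1,209.3

≈ 1210 RPM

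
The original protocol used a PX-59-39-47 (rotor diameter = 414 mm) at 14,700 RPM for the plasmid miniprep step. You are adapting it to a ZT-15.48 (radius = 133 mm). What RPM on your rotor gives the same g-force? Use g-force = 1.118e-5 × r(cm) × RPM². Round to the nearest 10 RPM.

Original rotor: r = 414 mm / 2 = 207 mm = 20.7 cm
RCF = 1.118 × 10⁻⁵ × r × N²
RCF_original = 1.118 × 10⁻⁵ × 20.7 × (14700)² = 1.118 × 10⁻⁵ × 20.7 × 216,090,000 ≈ 50,008.8 × g
Your rotor: r = 133 mm = 13.3 cm
50,008.8 = 1.118 × 10⁻⁵ × 13.3 × N²
N² = 50,008.8 / (14.8694 × 10⁻⁵) = 336,320,228
N ≈ √336,320,228 ≈ 18,339.0

18340 RPM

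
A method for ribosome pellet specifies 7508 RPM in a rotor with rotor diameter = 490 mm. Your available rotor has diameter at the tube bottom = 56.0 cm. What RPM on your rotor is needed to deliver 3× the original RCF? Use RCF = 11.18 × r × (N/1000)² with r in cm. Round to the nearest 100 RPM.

Original rotor: r = 490 mm / 2 = 245 mm = 24.5 cm
RCF_original = 11.18 × 24.5 × (7.508)² = 11.18 × 24.5 × 56.370064 ≈ 15,440.3 × g
Target RCF = 3 × 15,440.3 ≈ 46,320.9 × g
Your rotor: r = 56.0 / 2 = 28 cm
46,320.9 = 11.18 × 28 × (N/1000)²
(N/1000)² = 46,320.9 / 313.04 = 147.9712
N = 1000 × √147.9712 ≈ 12,164.3

12200 RPM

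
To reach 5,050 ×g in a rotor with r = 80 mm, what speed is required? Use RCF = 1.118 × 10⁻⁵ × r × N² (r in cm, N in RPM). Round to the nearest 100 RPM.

≈ 7500 RPM

r = 80 mm = 8.0 cm
5,050 = 1.118 × 10⁻⁵ × 8 × N²
N² = 5,050 / (8.944 × 10⁻⁵) = 56,462,433
N ≈ √56,462,433 ≈ 7,514.1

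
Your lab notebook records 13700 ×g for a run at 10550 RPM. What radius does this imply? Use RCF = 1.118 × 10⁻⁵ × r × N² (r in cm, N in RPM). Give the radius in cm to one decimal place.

≈ 11.0 cm

RCF = 1.118 × 10⁻⁵ × r × N²
13700 = 1.118 × 10⁻⁵ × r × (10550)²
r = 13700 / (1.118 × 10⁻⁵ × 111,302,500) = 13700 / 1244.362 ≈ 11.010 cm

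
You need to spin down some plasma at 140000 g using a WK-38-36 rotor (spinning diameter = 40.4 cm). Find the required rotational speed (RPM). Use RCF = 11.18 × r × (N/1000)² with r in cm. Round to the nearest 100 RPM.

r = 40.4 / 2 = 20.2 cm
140,000 = 11.18 × 20.2 × (N/1000)²
(N/1000)² = 140,000 / 225.836 = 619.9189
N = 1000 × √619.9189 ≈ 24,898.2

24900 RPM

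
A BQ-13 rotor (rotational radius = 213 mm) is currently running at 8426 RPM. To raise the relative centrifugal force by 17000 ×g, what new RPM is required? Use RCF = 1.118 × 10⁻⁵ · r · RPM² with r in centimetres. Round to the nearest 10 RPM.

11930 RPM

r = 213 mm = 21.3 cm
Current RCF = 1.118 × 10⁻⁵ × 21.3 × (8426)² = 1.118 × 10⁻⁵ × 21.3 × 70,997,476 ≈ 16,906.9 × g
Target RCF = 16,906.9 + 17,000 = 33,906.9 × g
N² = 33,906.9 / (23.8134 × 10⁻⁵) = 142,385,800
N ≈ √142,385,800 ≈ 11,932.6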